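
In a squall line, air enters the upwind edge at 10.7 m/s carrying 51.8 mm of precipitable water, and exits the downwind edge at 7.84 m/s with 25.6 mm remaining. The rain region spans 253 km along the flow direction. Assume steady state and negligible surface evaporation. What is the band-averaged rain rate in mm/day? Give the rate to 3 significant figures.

Column moisture flux per unit crosswind length is F = V × PW.
Inflow: F_in = 10.7 × 51.8 = 554.26 mm·m/s
Outflow: F_out = 7.84 × 25.6 = 200.704 mm·m/s
Steady-state rate R = (F_in − F_out)/L = (554.26 − 200.704) / 253000 m = 1.397e-03 mm/s.
R = 1.397e-03 × 3600 × 24 = 121 mm/day.

R ≈ 121 mm/day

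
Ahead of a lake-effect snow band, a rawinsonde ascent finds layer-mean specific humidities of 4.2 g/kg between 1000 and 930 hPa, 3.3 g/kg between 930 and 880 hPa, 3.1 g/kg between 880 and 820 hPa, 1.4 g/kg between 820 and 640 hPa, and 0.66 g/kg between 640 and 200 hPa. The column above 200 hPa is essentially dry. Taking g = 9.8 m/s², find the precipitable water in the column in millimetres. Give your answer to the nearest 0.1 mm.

Precipitable water is the column-integrated vapour mass per unit area: PW = (1/g) Σ q̄ Δp, with q in kg/kg and Δp in Pa (1 kg/m² of water = 1 mm).
Layer 1000–930 hPa: Δp = 70 hPa = 7000 Pa, q̄ = 0.0042 kg/kg → 0.0042 × 7000 / 9.8 = 3.00 mm
Layer 930–880 hPa: Δp = 50 hPa = 5000 Pa, q̄ = 0.0033 kg/kg → 0.0033 × 5000 / 9.8 = 1.68 mm
Layer 880–820 hPa: Δp = 60 hPa = 6000 Pa, q̄ = 0.0031 kg/kg → 0.0031 × 6000 / 9.8 = 1.90 mm
Layer 820–640 hPa: Δp = 180 hPa = 18000 Pa, q̄ = 0.0014 kg/kg → 0.0014 × 18000 / 9.8 = 2.57 mm
Layer 640–200 hPa: Δp = 440 hPa = 44000 Pa, q̄ = 0.00066 kg/kg → 0.00066 × 44000 / 9.8 = 2.96 mm
PW = 3.00 + 1.68 + 1.90 + 2.57 + 2.96 = 12.11 ≈ 12.1 mm.

PW ≈ 12.1 mm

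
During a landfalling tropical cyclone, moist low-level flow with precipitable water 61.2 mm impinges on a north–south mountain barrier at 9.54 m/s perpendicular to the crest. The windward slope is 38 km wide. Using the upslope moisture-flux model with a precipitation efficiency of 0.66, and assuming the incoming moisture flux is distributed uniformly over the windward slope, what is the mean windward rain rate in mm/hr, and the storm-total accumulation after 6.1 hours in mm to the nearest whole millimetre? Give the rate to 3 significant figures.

Incoming column moisture flux per unit ridge length: F = V × PW = 9.54 × 61.2 = 583.848 mm·m/s.
Spread over the 38 km slope with efficiency ε = 0.66: R = ε·F/W = 0.66 × 583.848 / 38000 m = 1.014e-02 mm/s.
R = 1.014e-02 × 3600 = 36.5 mm/hr.
Over 6.1 h: total = 36.5 × 6.1 = 222.65 ≈ 223 mm.

R ≈ 36.5 mm/hr; total ≈ 223 mm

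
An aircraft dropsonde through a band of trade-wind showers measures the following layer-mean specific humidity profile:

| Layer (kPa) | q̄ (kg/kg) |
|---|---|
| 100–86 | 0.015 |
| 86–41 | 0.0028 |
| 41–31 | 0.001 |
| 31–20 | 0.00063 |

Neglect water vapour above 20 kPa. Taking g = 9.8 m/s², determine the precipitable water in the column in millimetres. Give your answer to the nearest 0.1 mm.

PW ≈ 36.0 mm

Precipitable water is the column-integrated vapour mass per unit area: PW = (1/g) Σ q̄ Δp, with q in kg/kg and Δp in Pa (1 kg/m² of water = 1 mm).
Layer 100–86 kPa: Δp = 140 hPa = 14000 Pa, q̄ = 0.015 kg/kg → 0.015 × 14000 / 9.8 = 21.43 mm
Layer 86–41 kPa: Δp = 450 hPa = 45000 Pa, q̄ = 0.0028 kg/kg → 0.0028 × 45000 / 9.8 = 12.86 mm
Layer 41–31 kPa: Δp = 100 hPa = 10000 Pa, q̄ = 0.001 kg/kg → 0.001 × 10000 / 9.8 = 1.02 mm
Layer 31–20 kPa: Δp = 110 hPa = 11000 Pa, q̄ = 0.00063 kg/kg → 0.00063 × 11000 / 9.8 = 0.71 mm
PW = 21.43 + 12.86 + 1.02 + 0.71 = 36.02 ≈ 36.0 mm.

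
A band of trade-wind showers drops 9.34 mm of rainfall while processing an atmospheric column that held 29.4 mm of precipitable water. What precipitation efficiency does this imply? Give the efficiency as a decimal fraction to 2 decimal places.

ε ≈ 0.32

ε = rainfall / PW = 9.34 / 29.4 = 0.32.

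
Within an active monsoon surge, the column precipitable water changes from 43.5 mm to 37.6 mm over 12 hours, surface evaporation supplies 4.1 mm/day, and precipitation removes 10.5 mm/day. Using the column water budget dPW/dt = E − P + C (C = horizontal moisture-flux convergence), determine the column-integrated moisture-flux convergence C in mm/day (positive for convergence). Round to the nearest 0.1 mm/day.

dPW/dt = (37.6 − 43.5) mm / (12/24 day) = -11.800 mm/day.
C = dPW/dt − E + P = (-11.800) − 4.1 + 10.5 = -5.4 mm/day.

C ≈ -5.4 mm/day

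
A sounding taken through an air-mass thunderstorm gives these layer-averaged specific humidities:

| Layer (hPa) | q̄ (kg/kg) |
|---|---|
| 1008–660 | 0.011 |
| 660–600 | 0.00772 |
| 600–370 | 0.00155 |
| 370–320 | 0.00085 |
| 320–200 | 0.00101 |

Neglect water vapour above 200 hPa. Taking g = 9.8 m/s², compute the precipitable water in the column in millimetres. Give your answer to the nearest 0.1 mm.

Precipitable water is the column-integrated vapour mass per unit area: PW = (1/g) Σ q̄ Δp, with q in kg/kg and Δp in Pa (1 kg/m² of water = 1 mm).
Layer 1008–660 hPa: Δp = 348 hPa = 34800 Pa, q̄ = 0.011 kg/kg → 0.011 × 34800 / 9.8 = 39.06 mm
Layer 660–600 hPa: Δp = 60 hPa = 6000 Pa, q̄ = 0.00772 kg/kg → 0.00772 × 6000 / 9.8 = 4.73 mm
Layer 600–370 hPa: Δp = 230 hPa = 23000 Pa, q̄ = 0.00155 kg/kg → 0.00155 × 23000 / 9.8 = 3.64 mm
Layer 370–320 hPa: Δp = 50 hPa = 5000 Pa, q̄ = 0.00085 kg/kg → 0.00085 × 5000 / 9.8 = 0.43 mm
Layer 320–200 hPa: Δp = 120 hPa = 12000 Pa, q̄ = 0.00101 kg/kg → 0.00101 × 12000 / 9.8 = 1.24 mm
PW = 39.06 + 4.73 + 3.64 + 0.43 + 1.24 = 49.10 ≈ 49.1 mm.

PW ≈ 49.1 mm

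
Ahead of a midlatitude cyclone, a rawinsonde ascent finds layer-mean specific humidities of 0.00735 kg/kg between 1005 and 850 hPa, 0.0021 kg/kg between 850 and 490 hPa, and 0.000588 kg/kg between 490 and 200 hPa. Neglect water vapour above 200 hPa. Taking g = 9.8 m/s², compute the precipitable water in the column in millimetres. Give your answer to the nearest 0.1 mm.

Precipitable water is the column-integrated vapour mass per unit area: PW = (1/g) Σ q̄ Δp, with q in kg/kg and Δp in Pa (1 kg/m² of water = 1 mm).
Layer 1005–850 hPa: Δp = 155 hPa = 15500 Pa, q̄ = 0.00735 kg/kg → 0.00735 × 15500 / 9.8 = 11.62 mm
Layer 850–490 hPa: Δp = 360 hPa = 36000 Pa, q̄ = 0.0021 kg/kg → 0.0021 × 36000 / 9.8 = 7.71 mm
Layer 490–200 hPa: Δp = 290 hPa = 29000 Pa, q̄ = 0.000588 kg/kg → 0.000588 × 29000 / 9.8 = 1.74 mm
PW = 11.62 + 7.71 + 1.74 = 21.07 ≈ 21.1 mm.

PW ≈ 21.1 mm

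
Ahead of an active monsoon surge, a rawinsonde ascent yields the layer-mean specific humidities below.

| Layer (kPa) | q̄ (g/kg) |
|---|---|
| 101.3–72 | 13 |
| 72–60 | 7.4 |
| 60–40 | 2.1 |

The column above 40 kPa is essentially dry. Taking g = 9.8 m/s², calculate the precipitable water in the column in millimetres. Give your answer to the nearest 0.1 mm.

Precipitable water is the column-integrated vapour mass per unit area: PW = (1/g) Σ q̄ Δp, with q in kg/kg and Δp in Pa (1 kg/m² of water = 1 mm).
Layer 101.3–72 kPa: Δp = 293 hPa = 29300 Pa, q̄ = 0.013 kg/kg → 0.013 × 29300 / 9.8 = 38.87 mm
Layer 72–60 kPa: Δp = 120 hPa = 12000 Pa, q̄ = 0.0074 kg/kg → 0.0074 × 12000 / 9.8 = 9.06 mm
Layer 60–40 kPa: Δp = 200 hPa = 20000 Pa, q̄ = 0.0021 kg/kg → 0.0021 × 20000 / 9.8 = 4.29 mm
PW = 38.87 + 9.06 + 4.29 = 52.22 ≈ 52.2 mm.

PW ≈ 52.2 mm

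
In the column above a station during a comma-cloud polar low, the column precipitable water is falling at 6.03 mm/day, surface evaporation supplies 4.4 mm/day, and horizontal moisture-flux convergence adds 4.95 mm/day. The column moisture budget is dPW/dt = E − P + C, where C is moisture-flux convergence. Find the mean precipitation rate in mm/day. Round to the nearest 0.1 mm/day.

P ≈ 15.4 mm/day

dPW/dt = -6.03 mm/day.
P = E + C − dPW/dt = 4.4 + (4.95) − (-6.03) = 15.4 mm/day.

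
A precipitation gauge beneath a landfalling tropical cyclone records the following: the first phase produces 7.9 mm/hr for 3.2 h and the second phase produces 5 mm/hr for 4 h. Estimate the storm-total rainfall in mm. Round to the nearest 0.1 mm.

Total = Σ Rᵢ Δtᵢ = 7.9 × 3.2 + 5 × 4
      = 25.28 + 20 = 45.3 mm.

total ≈ 45.3 mm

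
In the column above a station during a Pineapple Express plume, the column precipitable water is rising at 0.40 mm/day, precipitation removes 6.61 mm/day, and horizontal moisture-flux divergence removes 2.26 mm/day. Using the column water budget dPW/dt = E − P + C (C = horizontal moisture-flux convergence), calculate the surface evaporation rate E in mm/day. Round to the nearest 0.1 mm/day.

E ≈ 9.3 mm/day

dPW/dt = +0.40 mm/day.
E = dPW/dt + P − C = (+0.40) + 6.61 − (-2.26) = 9.3 mm/day.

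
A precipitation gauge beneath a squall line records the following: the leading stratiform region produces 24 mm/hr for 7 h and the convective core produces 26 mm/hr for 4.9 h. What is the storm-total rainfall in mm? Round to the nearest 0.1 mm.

total ≈ 295.4 mm

Total = Σ Rᵢ Δtᵢ = 24 × 7 + 26 × 4.9
      = 168 + 127.4 = 295.4 mm.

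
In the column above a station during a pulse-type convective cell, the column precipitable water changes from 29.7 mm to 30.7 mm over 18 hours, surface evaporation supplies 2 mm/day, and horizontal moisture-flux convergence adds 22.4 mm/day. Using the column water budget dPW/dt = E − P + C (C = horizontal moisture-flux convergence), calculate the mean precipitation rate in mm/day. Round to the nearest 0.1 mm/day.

dPW/dt = (30.7 − 29.7) mm / (18/24 day) = +1.333 mm/day.
P = E + C − dPW/dt = 2 + (22.4) − (+1.333) = 23.1 mm/day.

P ≈ 23.1 mm/day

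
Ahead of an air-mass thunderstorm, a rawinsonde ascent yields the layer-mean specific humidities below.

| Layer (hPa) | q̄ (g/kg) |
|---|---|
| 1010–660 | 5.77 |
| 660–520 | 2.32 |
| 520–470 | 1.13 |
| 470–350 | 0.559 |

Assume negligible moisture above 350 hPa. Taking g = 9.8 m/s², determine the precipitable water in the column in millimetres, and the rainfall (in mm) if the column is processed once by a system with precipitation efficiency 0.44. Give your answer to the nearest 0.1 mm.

Precipitable water is the column-integrated vapour mass per unit area: PW = (1/g) Σ q̄ Δp, with q in kg/kg and Δp in Pa (1 kg/m² of water = 1 mm).
Layer 1010–660 hPa: Δp = 350 hPa = 35000 Pa, q̄ = 0.00577 kg/kg → 0.00577 × 35000 / 9.8 = 20.61 mm
Layer 660–520 hPa: Δp = 140 hPa = 14000 Pa, q̄ = 0.00232 kg/kg → 0.00232 × 14000 / 9.8 = 3.31 mm
Layer 520–470 hPa: Δp = 50 hPa = 5000 Pa, q̄ = 0.00113 kg/kg → 0.00113 × 5000 / 9.8 = 0.58 mm
Layer 470–350 hPa: Δp = 120 hPa = 12000 Pa, q̄ = 0.000559 kg/kg → 0.000559 × 12000 / 9.8 = 0.68 mm
PW = 20.61 + 3.31 + 0.58 + 0.68 = 25.18 ≈ 25.2 mm.
Rainfall = ε × PW = 0.44 × 25.2 = 11.1 mm.

PW ≈ 25.2 mm; rainfall ≈ 11.1 mm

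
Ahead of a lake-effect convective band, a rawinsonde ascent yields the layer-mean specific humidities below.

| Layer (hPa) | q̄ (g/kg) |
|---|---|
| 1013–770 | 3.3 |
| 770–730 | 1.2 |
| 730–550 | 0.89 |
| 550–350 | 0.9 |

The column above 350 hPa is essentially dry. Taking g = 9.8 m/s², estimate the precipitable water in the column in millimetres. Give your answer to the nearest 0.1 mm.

PW ≈ 12.1 mm

Precipitable water is the column-integrated vapour mass per unit area: PW = (1/g) Σ q̄ Δp, with q in kg/kg and Δp in Pa (1 kg/m² of water = 1 mm).
Layer 1013–770 hPa: Δp = 243 hPa = 24300 Pa, q̄ = 0.0033 kg/kg → 0.0033 × 24300 / 9.8 = 8.18 mm
Layer 770–730 hPa: Δp = 40 hPa = 4000 Pa, q̄ = 0.0012 kg/kg → 0.0012 × 4000 / 9.8 = 0.49 mm
Layer 730–550 hPa: Δp = 180 hPa = 18000 Pa, q̄ = 0.00089 kg/kg → 0.00089 × 18000 / 9.8 = 1.63 mm
Layer 550–350 hPa: Δp = 200 hPa = 20000 Pa, q̄ = 0.0009 kg/kg → 0.0009 × 20000 / 9.8 = 1.84 mm
PW = 8.18 + 0.49 + 1.63 + 1.84 = 12.14 ≈ 12.1 mm.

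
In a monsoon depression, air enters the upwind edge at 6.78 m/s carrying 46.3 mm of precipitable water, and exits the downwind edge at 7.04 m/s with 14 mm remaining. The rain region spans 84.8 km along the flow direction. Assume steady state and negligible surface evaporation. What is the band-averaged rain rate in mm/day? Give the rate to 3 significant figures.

R ≈ 219 mm/day

Column moisture flux per unit crosswind length is F = V × PW.
Inflow: F_in = 6.78 × 46.3 = 313.914 mm·m/s
Outflow: F_out = 7.04 × 14 = 98.56 mm·m/s
Steady-state rate R = (F_in − F_out)/L = (313.914 − 98.56) / 84800 m = 2.540e-03 mm/s.
R = 2.540e-03 × 3600 × 24 = 219 mm/day.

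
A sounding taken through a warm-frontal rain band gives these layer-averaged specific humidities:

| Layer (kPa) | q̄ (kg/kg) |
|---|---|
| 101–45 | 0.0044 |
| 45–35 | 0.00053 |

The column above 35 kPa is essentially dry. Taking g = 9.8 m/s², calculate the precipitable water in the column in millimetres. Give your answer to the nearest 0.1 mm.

Precipitable water is the column-integrated vapour mass per unit area: PW = (1/g) Σ q̄ Δp, with q in kg/kg and Δp in Pa (1 kg/m² of water = 1 mm).
Layer 101–45 kPa: Δp = 560 hPa = 56000 Pa, q̄ = 0.0044 kg/kg → 0.0044 × 56000 / 9.8 = 25.14 mm
Layer 45–35 kPa: Δp = 100 hPa = 10000 Pa, q̄ = 0.00053 kg/kg → 0.00053 × 10000 / 9.8 = 0.54 mm
PW = 25.14 + 0.54 = 25.68 ≈ 25.7 mm.

PW ≈ 25.7 mm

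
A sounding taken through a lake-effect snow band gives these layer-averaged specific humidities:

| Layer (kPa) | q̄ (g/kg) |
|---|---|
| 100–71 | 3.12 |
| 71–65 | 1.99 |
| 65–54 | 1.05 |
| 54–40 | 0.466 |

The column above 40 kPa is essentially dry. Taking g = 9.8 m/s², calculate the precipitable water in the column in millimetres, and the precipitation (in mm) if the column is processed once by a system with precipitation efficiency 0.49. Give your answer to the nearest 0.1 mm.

Precipitable water is the column-integrated vapour mass per unit area: PW = (1/g) Σ q̄ Δp, with q in kg/kg and Δp in Pa (1 kg/m² of water = 1 mm).
Layer 100–71 kPa: Δp = 290 hPa = 29000 Pa, q̄ = 0.00312 kg/kg → 0.00312 × 29000 / 9.8 = 9.23 mm
Layer 71–65 kPa: Δp = 60 hPa = 6000 Pa, q̄ = 0.00199 kg/kg → 0.00199 × 6000 / 9.8 = 1.22 mm
Layer 65–54 kPa: Δp = 110 hPa = 11000 Pa, q̄ = 0.00105 kg/kg → 0.00105 × 11000 / 9.8 = 1.18 mm
Layer 54–40 kPa: Δp = 140 hPa = 14000 Pa, q̄ = 0.000466 kg/kg → 0.000466 × 14000 / 9.8 = 0.67 mm
PW = 9.23 + 1.22 + 1.18 + 0.67 = 12.30 ≈ 12.3 mm.
Precipitation = ε × PW = 0.49 × 12.3 = 6.0 mm.

PW ≈ 12.3 mm; precipitation ≈ 6.0 mm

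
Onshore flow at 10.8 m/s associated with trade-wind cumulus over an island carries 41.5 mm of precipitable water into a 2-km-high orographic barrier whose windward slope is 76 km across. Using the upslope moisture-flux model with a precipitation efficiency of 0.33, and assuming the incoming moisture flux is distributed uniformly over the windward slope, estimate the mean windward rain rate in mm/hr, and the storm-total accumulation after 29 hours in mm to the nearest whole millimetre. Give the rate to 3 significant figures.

R ≈ 7.01 mm/hr; total ≈ 203 mm

Incoming column moisture flux per unit ridge length: F = V × PW = 10.8 × 41.5 = 448.2 mm·m/s.
Spread over the 76 km slope with efficiency ε = 0.33: R = ε·F/W = 0.33 × 448.2 / 76000 m = 1.946e-03 mm/s.
R = 1.946e-03 × 3600 = 7.01 mm/hr.
Over 29 h: total = 7.01 × 29 = 203.29 ≈ 203 mm.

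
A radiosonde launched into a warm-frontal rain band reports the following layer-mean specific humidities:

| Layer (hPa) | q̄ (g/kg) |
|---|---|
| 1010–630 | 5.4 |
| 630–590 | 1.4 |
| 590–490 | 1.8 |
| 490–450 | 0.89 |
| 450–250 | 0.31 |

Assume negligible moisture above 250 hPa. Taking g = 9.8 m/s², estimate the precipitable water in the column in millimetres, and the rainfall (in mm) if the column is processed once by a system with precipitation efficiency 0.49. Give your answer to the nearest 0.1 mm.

Precipitable water is the column-integrated vapour mass per unit area: PW = (1/g) Σ q̄ Δp, with q in kg/kg and Δp in Pa (1 kg/m² of water = 1 mm).
Layer 1010–630 hPa: Δp = 380 hPa = 38000 Pa, q̄ = 0.0054 kg/kg → 0.0054 × 38000 / 9.8 = 20.94 mm
Layer 630–590 hPa: Δp = 40 hPa = 4000 Pa, q̄ = 0.0014 kg/kg → 0.0014 × 4000 / 9.8 = 0.57 mm
Layer 590–490 hPa: Δp = 100 hPa = 10000 Pa, q̄ = 0.0018 kg/kg → 0.0018 × 10000 / 9.8 = 1.84 mm
Layer 490–450 hPa: Δp = 40 hPa = 4000 Pa, q̄ = 0.00089 kg/kg → 0.00089 × 4000 / 9.8 = 0.36 mm
Layer 450–250 hPa: Δp = 200 hPa = 20000 Pa, q̄ = 0.00031 kg/kg → 0.00031 × 20000 / 9.8 = 0.63 mm
PW = 20.94 + 0.57 + 1.84 + 0.36 + 0.63 = 24.34 ≈ 24.3 mm.
Rainfall = ε × PW = 0.49 × 24.3 = 11.9 mm.

PW ≈ 24.3 mm; rainfall ≈ 11.9 mm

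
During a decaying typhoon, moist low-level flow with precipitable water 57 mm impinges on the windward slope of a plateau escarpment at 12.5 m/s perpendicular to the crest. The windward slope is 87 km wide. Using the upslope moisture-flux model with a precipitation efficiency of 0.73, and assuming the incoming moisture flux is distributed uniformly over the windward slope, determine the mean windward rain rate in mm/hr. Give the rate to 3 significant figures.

R ≈ 21.5 mm/hr

Incoming column moisture flux per unit ridge length: F = V × PW = 12.5 × 57 = 712.5 mm·m/s.
Spread over the 87 km slope with efficiency ε = 0.73: R = ε·F/W = 0.73 × 712.5 / 87000 m = 5.978e-03 mm/s.
R = 5.978e-03 × 3600 = 21.5 mm/hr.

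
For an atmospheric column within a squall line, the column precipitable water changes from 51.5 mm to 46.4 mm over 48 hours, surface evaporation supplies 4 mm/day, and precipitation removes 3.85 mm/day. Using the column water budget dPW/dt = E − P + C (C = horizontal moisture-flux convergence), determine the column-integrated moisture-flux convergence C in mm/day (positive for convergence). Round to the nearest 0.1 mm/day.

dPW/dt = (46.4 − 51.5) mm / (48/24 day) = -2.550 mm/day.
C = dPW/dt − E + P = (-2.550) − 4 + 3.85 = -2.7 mm/day.

C ≈ -2.7 mm/day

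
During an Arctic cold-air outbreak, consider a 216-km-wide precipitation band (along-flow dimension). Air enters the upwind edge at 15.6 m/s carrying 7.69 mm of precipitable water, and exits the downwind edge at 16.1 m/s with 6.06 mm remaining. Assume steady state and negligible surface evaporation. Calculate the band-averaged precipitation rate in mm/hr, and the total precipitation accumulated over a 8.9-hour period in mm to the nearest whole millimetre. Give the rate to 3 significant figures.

R ≈ 0.373 mm/hr; total ≈ 3 mm

Column moisture flux per unit crosswind length is F = V × PW.
Inflow: F_in = 15.6 × 7.69 = 119.964 mm·m/s
Outflow: F_out = 16.1 × 6.06 = 97.566 mm·m/s
Steady-state rate R = (F_in − F_out)/L = (119.964 − 97.566) / 216000 m = 1.037e-04 mm/s.
R = 1.037e-04 × 3600 = 0.373 mm/hr.
Over 8.9 h: total = 0.373 × 8.9 = 3.3197 ≈ 3 mm.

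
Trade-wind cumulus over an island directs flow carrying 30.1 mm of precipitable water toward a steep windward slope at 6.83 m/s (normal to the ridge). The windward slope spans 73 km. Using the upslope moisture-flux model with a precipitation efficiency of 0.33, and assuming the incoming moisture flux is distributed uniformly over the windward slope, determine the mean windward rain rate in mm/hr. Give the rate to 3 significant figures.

Incoming column moisture flux per unit ridge length: F = V × PW = 6.83 × 30.1 = 205.583 mm·m/s.
Spread over the 73 km slope with efficiency ε = 0.33: R = ε·F/W = 0.33 × 205.583 / 73000 m = 9.293e-04 mm/s.
R = 9.293e-04 × 3600 = 3.35 mm/hr.

R ≈ 3.35 mm/hr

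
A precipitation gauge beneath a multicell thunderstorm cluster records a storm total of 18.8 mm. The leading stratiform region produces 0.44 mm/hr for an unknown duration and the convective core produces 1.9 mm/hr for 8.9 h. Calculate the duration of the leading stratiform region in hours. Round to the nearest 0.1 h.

duration ≈ 4.3 h

Known phases: 1.9 × 8.9 = 16.91 mm.
Remaining depth = 18.8 − 16.91 = 1.89 mm.
Duration = 1.89 / 0.44 = 4.3 h.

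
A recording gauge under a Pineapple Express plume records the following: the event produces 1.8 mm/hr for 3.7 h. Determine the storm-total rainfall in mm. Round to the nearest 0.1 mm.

Total = Σ Rᵢ Δtᵢ = 1.8 × 3.7
      = 6.66 = 6.7 mm.

total ≈ 6.7 mm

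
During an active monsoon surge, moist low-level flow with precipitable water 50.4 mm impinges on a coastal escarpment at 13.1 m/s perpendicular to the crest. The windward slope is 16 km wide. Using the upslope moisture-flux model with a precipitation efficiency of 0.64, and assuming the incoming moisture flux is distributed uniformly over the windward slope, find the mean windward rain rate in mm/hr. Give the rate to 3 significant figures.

Incoming column moisture flux per unit ridge length: F = V × PW = 13.1 × 50.4 = 660.24 mm·m/s.
Spread over the 16 km slope with efficiency ε = 0.64: R = ε·F/W = 0.64 × 660.24 / 16000 m = 2.641e-02 mm/s.
R = 2.641e-02 × 3600 = 95.1 mm/hr.

R ≈ 95.1 mm/hr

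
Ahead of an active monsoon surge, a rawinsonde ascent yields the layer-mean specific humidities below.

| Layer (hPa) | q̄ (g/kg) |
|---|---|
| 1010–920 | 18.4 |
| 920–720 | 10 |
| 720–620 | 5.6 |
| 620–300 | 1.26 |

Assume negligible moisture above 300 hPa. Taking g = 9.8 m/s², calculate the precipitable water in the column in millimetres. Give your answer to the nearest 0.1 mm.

PW ≈ 47.1 mm

Precipitable water is the column-integrated vapour mass per unit area: PW = (1/g) Σ q̄ Δp, with q in kg/kg and Δp in Pa (1 kg/m² of water = 1 mm).
Layer 1010–920 hPa: Δp = 90 hPa = 9000 Pa, q̄ = 0.0184 kg/kg → 0.0184 × 9000 / 9.8 = 16.90 mm
Layer 920–720 hPa: Δp = 200 hPa = 20000 Pa, q̄ = 0.01 kg/kg → 0.01 × 20000 / 9.8 = 20.41 mm
Layer 720–620 hPa: Δp = 100 hPa = 10000 Pa, q̄ = 0.0056 kg/kg → 0.0056 × 10000 / 9.8 = 5.71 mm
Layer 620–300 hPa: Δp = 320 hPa = 32000 Pa, q̄ = 0.00126 kg/kg → 0.00126 × 32000 / 9.8 = 4.11 mm
PW = 16.90 + 20.41 + 5.71 + 4.11 = 47.13 ≈ 47.1 mm.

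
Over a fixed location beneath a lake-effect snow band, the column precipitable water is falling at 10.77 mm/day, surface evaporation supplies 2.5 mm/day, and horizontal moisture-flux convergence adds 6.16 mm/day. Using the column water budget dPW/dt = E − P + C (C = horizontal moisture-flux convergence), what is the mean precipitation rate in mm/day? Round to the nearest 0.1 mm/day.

dPW/dt = -10.77 mm/day.
P = E + C − dPW/dt = 2.5 + (6.16) − (-10.77) = 19.4 mm/day.

P ≈ 19.4 mm/day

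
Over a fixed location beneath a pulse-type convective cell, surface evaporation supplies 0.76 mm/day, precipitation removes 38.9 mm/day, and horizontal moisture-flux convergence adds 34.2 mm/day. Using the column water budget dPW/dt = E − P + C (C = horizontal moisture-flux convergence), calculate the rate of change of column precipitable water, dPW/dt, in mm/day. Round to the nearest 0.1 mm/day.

dPW/dt ≈ -3.9 mm/day

dPW/dt = E − P + C = 0.76 − 38.9 + (34.2) = -3.9 mm/day.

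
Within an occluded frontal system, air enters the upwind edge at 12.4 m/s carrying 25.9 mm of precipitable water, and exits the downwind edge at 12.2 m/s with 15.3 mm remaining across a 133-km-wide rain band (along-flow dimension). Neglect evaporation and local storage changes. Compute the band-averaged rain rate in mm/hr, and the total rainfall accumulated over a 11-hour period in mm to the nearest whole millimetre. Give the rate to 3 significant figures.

R ≈ 3.64 mm/hr; total ≈ 40 mm

Column moisture flux per unit crosswind length is F = V × PW.
Inflow: F_in = 12.4 × 25.9 = 321.16 mm·m/s
Outflow: F_out = 12.2 × 15.3 = 186.66 mm·m/s
Steady-state rate R = (F_in − F_out)/L = (321.16 − 186.66) / 133000 m = 1.011e-03 mm/s.
R = 1.011e-03 × 3600 = 3.64 mm/hr.
Over 11 h: total = 3.64 × 11 = 40.04 ≈ 40 mm.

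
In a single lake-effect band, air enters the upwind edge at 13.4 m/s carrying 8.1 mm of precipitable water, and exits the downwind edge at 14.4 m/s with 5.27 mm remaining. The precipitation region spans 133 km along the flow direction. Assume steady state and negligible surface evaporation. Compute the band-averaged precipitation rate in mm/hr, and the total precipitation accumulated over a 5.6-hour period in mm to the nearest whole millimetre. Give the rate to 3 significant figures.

R ≈ 0.884 mm/hr; total ≈ 5 mm

Column moisture flux per unit crosswind length is F = V × PW.
Inflow: F_in = 13.4 × 8.1 = 108.54 mm·m/s
Outflow: F_out = 14.4 × 5.27 = 75.888 mm·m/s
Steady-state rate R = (F_in − F_out)/L = (108.54 − 75.888) / 133000 m = 2.455e-04 mm/s.
R = 2.455e-04 × 3600 = 0.884 mm/hr.
Over 5.6 h: total = 0.884 × 5.6 = 4.9504 ≈ 5 mm.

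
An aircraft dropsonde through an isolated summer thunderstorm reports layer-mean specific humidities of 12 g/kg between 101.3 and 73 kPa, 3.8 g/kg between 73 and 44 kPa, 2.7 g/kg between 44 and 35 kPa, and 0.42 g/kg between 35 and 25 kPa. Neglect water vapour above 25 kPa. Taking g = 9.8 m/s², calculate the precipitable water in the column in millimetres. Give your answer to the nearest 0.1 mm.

Precipitable water is the column-integrated vapour mass per unit area: PW = (1/g) Σ q̄ Δp, with q in kg/kg and Δp in Pa (1 kg/m² of water = 1 mm).
Layer 101.3–73 kPa: Δp = 283 hPa = 28300 Pa, q̄ = 0.012 kg/kg → 0.012 × 28300 / 9.8 = 34.65 mm
Layer 73–44 kPa: Δp = 290 hPa = 29000 Pa, q̄ = 0.0038 kg/kg → 0.0038 × 29000 / 9.8 = 11.24 mm
Layer 44–35 kPa: Δp = 90 hPa = 9000 Pa, q̄ = 0.0027 kg/kg → 0.0027 × 9000 / 9.8 = 2.48 mm
Layer 35–25 kPa: Δp = 100 hPa = 10000 Pa, q̄ = 0.00042 kg/kg → 0.00042 × 10000 / 9.8 = 0.43 mm
PW = 34.65 + 11.24 + 2.48 + 0.43 = 48.80 ≈ 48.8 mm.

PW ≈ 48.8 mm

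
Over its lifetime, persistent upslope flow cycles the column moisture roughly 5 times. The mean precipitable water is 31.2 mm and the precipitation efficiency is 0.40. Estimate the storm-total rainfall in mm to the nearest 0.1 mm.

Each cycle deposits ε × PW = 0.40 × 31.2 = 12.48 mm.
Over 5 cycles: 5 × 12.48 = 62.4 mm.

rainfall ≈ 62.4 mm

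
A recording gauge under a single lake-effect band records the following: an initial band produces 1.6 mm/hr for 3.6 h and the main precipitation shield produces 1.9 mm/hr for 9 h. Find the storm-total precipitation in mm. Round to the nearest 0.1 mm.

Total = Σ Rᵢ Δtᵢ = 1.6 × 3.6 + 1.9 × 9
      = 5.76 + 17.1 = 22.9 mm.

total ≈ 22.9 mm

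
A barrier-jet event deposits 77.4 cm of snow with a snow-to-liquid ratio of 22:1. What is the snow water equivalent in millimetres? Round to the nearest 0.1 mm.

SWE ≈ 35.2 mm

SWE = snow depth / ratio = 77.4 cm / 22 = 3.518 cm = 35.2 mm.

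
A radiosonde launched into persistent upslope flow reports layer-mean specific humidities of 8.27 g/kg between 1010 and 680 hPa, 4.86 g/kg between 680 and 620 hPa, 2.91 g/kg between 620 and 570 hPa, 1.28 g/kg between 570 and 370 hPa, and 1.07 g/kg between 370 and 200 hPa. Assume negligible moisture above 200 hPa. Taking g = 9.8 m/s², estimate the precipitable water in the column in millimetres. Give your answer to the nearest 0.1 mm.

Precipitable water is the column-integrated vapour mass per unit area: PW = (1/g) Σ q̄ Δp, with q in kg/kg and Δp in Pa (1 kg/m² of water = 1 mm).
Layer 1010–680 hPa: Δp = 330 hPa = 33000 Pa, q̄ = 0.00827 kg/kg → 0.00827 × 33000 / 9.8 = 27.85 mm
Layer 680–620 hPa: Δp = 60 hPa = 6000 Pa, q̄ = 0.00486 kg/kg → 0.00486 × 6000 / 9.8 = 2.98 mm
Layer 620–570 hPa: Δp = 50 hPa = 5000 Pa, q̄ = 0.00291 kg/kg → 0.00291 × 5000 / 9.8 = 1.48 mm
Layer 570–370 hPa: Δp = 200 hPa = 20000 Pa, q̄ = 0.00128 kg/kg → 0.00128 × 20000 / 9.8 = 2.61 mm
Layer 370–200 hPa: Δp = 170 hPa = 17000 Pa, q̄ = 0.00107 kg/kg → 0.00107 × 17000 / 9.8 = 1.86 mm
PW = 27.85 + 2.98 + 1.48 + 2.61 + 1.86 = 36.78 ≈ 36.8 mm.

PW ≈ 36.8 mm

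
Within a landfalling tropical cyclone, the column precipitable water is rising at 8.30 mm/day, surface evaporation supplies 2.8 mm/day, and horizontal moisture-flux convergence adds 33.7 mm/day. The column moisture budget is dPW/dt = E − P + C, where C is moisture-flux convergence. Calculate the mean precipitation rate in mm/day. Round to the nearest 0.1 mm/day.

P ≈ 28.2 mm/day

dPW/dt = +8.30 mm/day.
P = E + C − dPW/dt = 2.8 + (33.7) − (+8.30) = 28.2 mm/day.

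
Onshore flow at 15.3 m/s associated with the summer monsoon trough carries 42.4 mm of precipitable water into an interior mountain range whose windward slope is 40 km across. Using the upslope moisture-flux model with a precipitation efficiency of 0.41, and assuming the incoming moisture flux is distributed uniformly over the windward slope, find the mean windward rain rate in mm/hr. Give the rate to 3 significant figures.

Incoming column moisture flux per unit ridge length: F = V × PW = 15.3 × 42.4 = 648.72 mm·m/s.
Spread over the 40 km slope with efficiency ε = 0.41: R = ε·F/W = 0.41 × 648.72 / 40000 m = 6.649e-03 mm/s.
R = 6.649e-03 × 3600 = 23.9 mm/hr.

R ≈ 23.9 mm/hr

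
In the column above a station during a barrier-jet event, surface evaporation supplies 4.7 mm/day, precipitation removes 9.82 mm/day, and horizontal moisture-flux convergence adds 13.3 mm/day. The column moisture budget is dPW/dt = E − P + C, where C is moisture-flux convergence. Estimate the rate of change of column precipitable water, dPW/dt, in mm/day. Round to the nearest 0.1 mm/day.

dPW/dt = E − P + C = 4.7 − 9.82 + (13.3) = 8.2 mm/day.

dPW/dt ≈ 8.2 mm/day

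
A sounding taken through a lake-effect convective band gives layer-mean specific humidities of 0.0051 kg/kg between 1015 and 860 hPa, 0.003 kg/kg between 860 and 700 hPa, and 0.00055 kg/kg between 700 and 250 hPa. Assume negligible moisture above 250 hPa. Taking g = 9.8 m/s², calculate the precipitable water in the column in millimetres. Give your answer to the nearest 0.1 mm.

PW ≈ 15.5 mm

Precipitable water is the column-integrated vapour mass per unit area: PW = (1/g) Σ q̄ Δp, with q in kg/kg and Δp in Pa (1 kg/m² of water = 1 mm).
Layer 1015–860 hPa: Δp = 155 hPa = 15500 Pa, q̄ = 0.0051 kg/kg → 0.0051 × 15500 / 9.8 = 8.07 mm
Layer 860–700 hPa: Δp = 160 hPa = 16000 Pa, q̄ = 0.003 kg/kg → 0.003 × 16000 / 9.8 = 4.90 mm
Layer 700–250 hPa: Δp = 450 hPa = 45000 Pa, q̄ = 0.00055 kg/kg → 0.00055 × 45000 / 9.8 = 2.53 mm
PW = 8.07 + 4.90 + 2.53 = 15.50 ≈ 15.5 mm.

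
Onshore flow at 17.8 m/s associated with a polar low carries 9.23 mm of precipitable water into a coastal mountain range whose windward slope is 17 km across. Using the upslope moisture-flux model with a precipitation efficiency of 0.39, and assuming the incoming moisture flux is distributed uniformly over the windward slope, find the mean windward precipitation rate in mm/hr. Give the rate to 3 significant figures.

R ≈ 13.6 mm/hr

Incoming column moisture flux per unit ridge length: F = V × PW = 17.8 × 9.23 = 164.294 mm·m/s.
Spread over the 17 km slope with efficiency ε = 0.39: R = ε·F/W = 0.39 × 164.294 / 17000 m = 3.769e-03 mm/s.
R = 3.769e-03 × 3600 = 13.6 mm/hr.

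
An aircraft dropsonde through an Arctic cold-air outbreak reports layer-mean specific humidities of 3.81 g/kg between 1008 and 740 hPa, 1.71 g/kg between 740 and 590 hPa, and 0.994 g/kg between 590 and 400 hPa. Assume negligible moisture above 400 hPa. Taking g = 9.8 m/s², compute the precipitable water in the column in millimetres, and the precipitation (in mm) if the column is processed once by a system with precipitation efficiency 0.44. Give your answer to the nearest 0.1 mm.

Precipitable water is the column-integrated vapour mass per unit area: PW = (1/g) Σ q̄ Δp, with q in kg/kg and Δp in Pa (1 kg/m² of water = 1 mm).
Layer 1008–740 hPa: Δp = 268 hPa = 26800 Pa, q̄ = 0.00381 kg/kg → 0.00381 × 26800 / 9.8 = 10.42 mm
Layer 740–590 hPa: Δp = 150 hPa = 15000 Pa, q̄ = 0.00171 kg/kg → 0.00171 × 15000 / 9.8 = 2.62 mm
Layer 590–400 hPa: Δp = 190 hPa = 19000 Pa, q̄ = 0.000994 kg/kg → 0.000994 × 19000 / 9.8 = 1.93 mm
PW = 10.42 + 2.62 + 1.93 = 14.97 ≈ 15.0 mm.
Precipitation = ε × PW = 0.44 × 15.0 = 6.6 mm.

PW ≈ 15.0 mm; precipitation ≈ 6.6 mm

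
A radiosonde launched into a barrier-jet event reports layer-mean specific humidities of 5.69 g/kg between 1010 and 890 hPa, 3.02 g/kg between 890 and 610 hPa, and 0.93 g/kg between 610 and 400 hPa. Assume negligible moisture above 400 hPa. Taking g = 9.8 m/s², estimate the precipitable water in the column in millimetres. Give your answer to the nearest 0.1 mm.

PW ≈ 17.6 mm

Precipitable water is the column-integrated vapour mass per unit area: PW = (1/g) Σ q̄ Δp, with q in kg/kg and Δp in Pa (1 kg/m² of water = 1 mm).
Layer 1010–890 hPa: Δp = 120 hPa = 12000 Pa, q̄ = 0.00569 kg/kg → 0.00569 × 12000 / 9.8 = 6.97 mm
Layer 890–610 hPa: Δp = 280 hPa = 28000 Pa, q̄ = 0.00302 kg/kg → 0.00302 × 28000 / 9.8 = 8.63 mm
Layer 610–400 hPa: Δp = 210 hPa = 21000 Pa, q̄ = 0.00093 kg/kg → 0.00093 × 21000 / 9.8 = 1.99 mm
PW = 6.97 + 8.63 + 1.99 = 17.59 ≈ 17.6 mm.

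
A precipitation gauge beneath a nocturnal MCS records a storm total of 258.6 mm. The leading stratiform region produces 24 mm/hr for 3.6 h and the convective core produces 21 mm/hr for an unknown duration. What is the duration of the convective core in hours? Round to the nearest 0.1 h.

Known phases: 24 × 3.6 = 86.4 mm.
Remaining depth = 258.6 − 86.4 = 172.2 mm.
Duration = 172.2 / 21 = 8.2 h.

duration ≈ 8.2 h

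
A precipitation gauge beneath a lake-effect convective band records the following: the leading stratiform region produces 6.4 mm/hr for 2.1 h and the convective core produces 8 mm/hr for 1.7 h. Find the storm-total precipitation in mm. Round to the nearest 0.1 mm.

Total = Σ Rᵢ Δtᵢ = 6.4 × 2.1 + 8 × 1.7
      = 13.44 + 13.6 = 27.0 mm.

total ≈ 27.0 mm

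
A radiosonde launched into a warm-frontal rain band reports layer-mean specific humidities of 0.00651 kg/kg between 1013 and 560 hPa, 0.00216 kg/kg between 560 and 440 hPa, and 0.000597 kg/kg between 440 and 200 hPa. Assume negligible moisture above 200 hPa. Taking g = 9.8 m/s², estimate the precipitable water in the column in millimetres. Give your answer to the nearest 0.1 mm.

PW ≈ 34.2 mm

Precipitable water is the column-integrated vapour mass per unit area: PW = (1/g) Σ q̄ Δp, with q in kg/kg and Δp in Pa (1 kg/m² of water = 1 mm).
Layer 1013–560 hPa: Δp = 453 hPa = 45300 Pa, q̄ = 0.00651 kg/kg → 0.00651 × 45300 / 9.8 = 30.09 mm
Layer 560–440 hPa: Δp = 120 hPa = 12000 Pa, q̄ = 0.00216 kg/kg → 0.00216 × 12000 / 9.8 = 2.64 mm
Layer 440–200 hPa: Δp = 240 hPa = 24000 Pa, q̄ = 0.000597 kg/kg → 0.000597 × 24000 / 9.8 = 1.46 mm
PW = 30.09 + 2.64 + 1.46 = 34.19 ≈ 34.2 mm.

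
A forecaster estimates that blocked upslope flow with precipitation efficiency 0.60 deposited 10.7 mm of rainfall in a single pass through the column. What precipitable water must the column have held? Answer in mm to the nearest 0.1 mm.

PW = rainfall / ε = 10.7 / 0.60 = 17.8 mm.

PW ≈ 17.8 mm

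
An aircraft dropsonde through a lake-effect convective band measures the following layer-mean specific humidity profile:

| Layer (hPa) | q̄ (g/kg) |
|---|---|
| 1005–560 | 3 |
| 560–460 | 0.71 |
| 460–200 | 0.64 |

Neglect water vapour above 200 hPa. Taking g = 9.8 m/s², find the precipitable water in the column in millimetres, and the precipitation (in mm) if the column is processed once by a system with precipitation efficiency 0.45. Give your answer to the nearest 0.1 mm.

Precipitable water is the column-integrated vapour mass per unit area: PW = (1/g) Σ q̄ Δp, with q in kg/kg and Δp in Pa (1 kg/m² of water = 1 mm).
Layer 1005–560 hPa: Δp = 445 hPa = 44500 Pa, q̄ = 0.003 kg/kg → 0.003 × 44500 / 9.8 = 13.62 mm
Layer 560–460 hPa: Δp = 100 hPa = 10000 Pa, q̄ = 0.00071 kg/kg → 0.00071 × 10000 / 9.8 = 0.72 mm
Layer 460–200 hPa: Δp = 260 hPa = 26000 Pa, q̄ = 0.00064 kg/kg → 0.00064 × 26000 / 9.8 = 1.70 mm
PW = 13.62 + 0.72 + 1.70 = 16.04 ≈ 16.0 mm.
Precipitation = ε × PW = 0.45 × 16.0 = 7.2 mm.

PW ≈ 16.0 mm; precipitation ≈ 7.2 mm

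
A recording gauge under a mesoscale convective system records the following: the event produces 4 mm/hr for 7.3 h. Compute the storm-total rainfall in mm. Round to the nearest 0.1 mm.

total ≈ 29.2 mm

Total = Σ Rᵢ Δtᵢ = 4 × 7.3
      = 29.2 = 29.2 mm.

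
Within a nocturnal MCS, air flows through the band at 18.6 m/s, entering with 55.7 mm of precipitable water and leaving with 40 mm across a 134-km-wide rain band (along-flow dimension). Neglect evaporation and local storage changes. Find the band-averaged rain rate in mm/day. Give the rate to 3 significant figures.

R ≈ 188 mm/day

Column moisture flux per unit crosswind length is F = V × PW.
Inflow: F_in = 18.6 × 55.7 = 1036.02 mm·m/s
Outflow: F_out = 18.6 × 40 = 744 mm·m/s
Steady-state rate R = (F_in − F_out)/L = (1036.02 − 744) / 134000 m = 2.179e-03 mm/s.
R = 2.179e-03 × 3600 × 24 = 188 mm/day.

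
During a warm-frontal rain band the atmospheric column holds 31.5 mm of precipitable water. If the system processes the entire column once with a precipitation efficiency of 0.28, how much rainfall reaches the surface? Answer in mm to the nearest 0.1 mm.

Rainfall = ε × PW = 0.28 × 31.5 = 8.8 mm.

rainfall ≈ 8.8 mm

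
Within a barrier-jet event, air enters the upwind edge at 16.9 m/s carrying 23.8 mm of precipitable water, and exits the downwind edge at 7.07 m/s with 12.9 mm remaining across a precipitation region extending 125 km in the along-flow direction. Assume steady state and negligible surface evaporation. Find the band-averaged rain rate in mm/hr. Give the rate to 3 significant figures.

R ≈ 8.96 mm/hr

Column moisture flux per unit crosswind length is F = V × PW.
Inflow: F_in = 16.9 × 23.8 = 402.22 mm·m/s
Outflow: F_out = 7.07 × 12.9 = 91.203 mm·m/s
Steady-state rate R = (F_in − F_out)/L = (402.22 − 91.203) / 125000 m = 2.488e-03 mm/s.
R = 2.488e-03 × 3600 = 8.96 mm/hr.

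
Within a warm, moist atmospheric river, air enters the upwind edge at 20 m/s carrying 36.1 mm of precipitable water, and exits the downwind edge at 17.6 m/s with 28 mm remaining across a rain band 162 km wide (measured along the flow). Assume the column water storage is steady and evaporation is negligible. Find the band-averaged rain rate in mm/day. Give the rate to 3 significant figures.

R ≈ 122 mm/day

Column moisture flux per unit crosswind length is F = V × PW.
Inflow: F_in = 20 × 36.1 = 722 mm·m/s
Outflow: F_out = 17.6 × 28 = 492.8 mm·m/s
Steady-state rate R = (F_in − F_out)/L = (722 − 492.8) / 162000 m = 1.415e-03 mm/s.
R = 1.415e-03 × 3600 × 24 = 122 mm/day.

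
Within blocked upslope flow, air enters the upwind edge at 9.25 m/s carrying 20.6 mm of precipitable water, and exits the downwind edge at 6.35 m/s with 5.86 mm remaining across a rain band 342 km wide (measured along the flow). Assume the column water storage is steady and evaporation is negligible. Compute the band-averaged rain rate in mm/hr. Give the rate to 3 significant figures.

R ≈ 1.61 mm/hr

Column moisture flux per unit crosswind length is F = V × PW.
Inflow: F_in = 9.25 × 20.6 = 190.55 mm·m/s
Outflow: F_out = 6.35 × 5.86 = 37.211 mm·m/s
Steady-state rate R = (F_in − F_out)/L = (190.55 − 37.211) / 342000 m = 4.484e-04 mm/s.
R = 4.484e-04 × 3600 = 1.61 mm/hr.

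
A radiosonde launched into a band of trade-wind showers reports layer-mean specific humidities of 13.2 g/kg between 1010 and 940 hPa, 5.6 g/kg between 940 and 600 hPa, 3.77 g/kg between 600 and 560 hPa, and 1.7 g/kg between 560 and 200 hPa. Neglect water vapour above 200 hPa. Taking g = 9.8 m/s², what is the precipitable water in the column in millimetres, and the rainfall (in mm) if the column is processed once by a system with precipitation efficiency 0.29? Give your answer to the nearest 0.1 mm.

PW ≈ 36.6 mm; rainfall ≈ 10.6 mm

Precipitable water is the column-integrated vapour mass per unit area: PW = (1/g) Σ q̄ Δp, with q in kg/kg and Δp in Pa (1 kg/m² of water = 1 mm).
Layer 1010–940 hPa: Δp = 70 hPa = 7000 Pa, q̄ = 0.0132 kg/kg → 0.0132 × 7000 / 9.8 = 9.43 mm
Layer 940–600 hPa: Δp = 340 hPa = 34000 Pa, q̄ = 0.0056 kg/kg → 0.0056 × 34000 / 9.8 = 19.43 mm
Layer 600–560 hPa: Δp = 40 hPa = 4000 Pa, q̄ = 0.00377 kg/kg → 0.00377 × 4000 / 9.8 = 1.54 mm
Layer 560–200 hPa: Δp = 360 hPa = 36000 Pa, q̄ = 0.0017 kg/kg → 0.0017 × 36000 / 9.8 = 6.24 mm
PW = 9.43 + 19.43 + 1.54 + 6.24 = 36.64 ≈ 36.6 mm.
Rainfall = ε × PW = 0.29 × 36.6 = 10.6 mm.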